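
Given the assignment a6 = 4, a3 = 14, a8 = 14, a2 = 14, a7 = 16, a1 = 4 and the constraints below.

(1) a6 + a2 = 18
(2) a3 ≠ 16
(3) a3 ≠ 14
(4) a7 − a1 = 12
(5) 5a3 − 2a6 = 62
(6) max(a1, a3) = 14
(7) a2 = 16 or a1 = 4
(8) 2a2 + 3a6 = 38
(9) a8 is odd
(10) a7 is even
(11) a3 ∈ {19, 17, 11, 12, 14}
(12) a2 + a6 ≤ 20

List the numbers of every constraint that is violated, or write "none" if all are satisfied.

(1) a6 + a2 = 4 + 14 = 18  OK
(2) a3 = 14, and 14 ≠ 16  OK
(3) a3 = 14, but 14 is required to differ  FAIL
(4) a7 − a1 = 16 − 4 = 12  OK
(5) 5a3 − 2a6 = 5(14) − 2(4) = 62  OK
(6) max(4, 14) = 14  OK
(7) a2 = 14 ≠ 16, but a1 = 4 = 4 (second disjunct)  OK
(8) 2a2 + 3a6 = 2(14) + 3(4) = 40, not 38  FAIL
(9) a8 = 14 is even  FAIL
(10) a7 = 16 is even  OK
(11) a3 = 14 is in {19, 17, 11, 12, 14}  OK
(12) a2 + a6 = 14 + 4 = 18; 18 ≤ 20  OK

Constraints 3, 8, and 9 do not hold.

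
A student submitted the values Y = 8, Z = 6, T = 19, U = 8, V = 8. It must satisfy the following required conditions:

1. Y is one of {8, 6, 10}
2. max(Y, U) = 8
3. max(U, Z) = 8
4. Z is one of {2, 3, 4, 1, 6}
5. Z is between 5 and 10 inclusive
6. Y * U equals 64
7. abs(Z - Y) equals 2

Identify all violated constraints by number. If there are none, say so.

None — every constraint holds.

1. Y = 8 is in {8, 6, 10} — holds.
2. max(8, 8) = 8 — holds.
3. max(8, 6) = 8 — holds.
4. Z = 6 is in {2, 3, 4, 1, 6} — holds.
5. Z = 6 lies in [5, 10] — holds.
6. Y * U = 8 * 8 = 64 — holds.
7. abs(6 - 8) = 2 — holds.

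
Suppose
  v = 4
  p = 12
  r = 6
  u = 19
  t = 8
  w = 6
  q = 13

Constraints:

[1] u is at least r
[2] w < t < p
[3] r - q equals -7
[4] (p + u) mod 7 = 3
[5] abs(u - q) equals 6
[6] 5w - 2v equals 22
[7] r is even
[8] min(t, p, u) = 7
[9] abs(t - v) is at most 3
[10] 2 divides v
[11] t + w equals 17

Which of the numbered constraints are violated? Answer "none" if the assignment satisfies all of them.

[1] u = 19, r = 6; 19 ≥ 6  holds
[2] values 6 < 8 < 12  holds
[3] r - q = 6 - 13 = -7  holds
[4] p + u = 31; 31 mod 7 = 3  holds
[5] abs(19 - 13) = 6  holds
[6] 5w - 2v = 5(6) - 2(4) = 22  holds
[7] r = 6 is even  holds
[8] min(8, 12, 19) = 8, not 7  fails
[9] abs(8 - 4) = 4; 4 > 3, exceeds bound 3  fails
[10] 4 / 2 = 2, so 2 divides 4  holds
[11] t + w = 8 + 6 = 14, not 17  fails

Violated: 8, 9, and 11.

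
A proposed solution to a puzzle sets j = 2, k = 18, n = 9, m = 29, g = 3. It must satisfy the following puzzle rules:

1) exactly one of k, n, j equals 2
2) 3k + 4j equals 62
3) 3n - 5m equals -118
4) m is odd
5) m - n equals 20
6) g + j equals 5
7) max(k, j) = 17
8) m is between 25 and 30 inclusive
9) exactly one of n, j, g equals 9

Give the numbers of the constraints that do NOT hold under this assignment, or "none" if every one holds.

1) k=18, n=9, j=2; 1 of them equals 2 — holds.
2) 3k + 4j = 3(18) + 4(2) = 62 — holds.
3) 3n - 5m = 3(9) - 5(29) = -118 — holds.
4) m = 29 is odd — holds.
5) m - n = 29 - 9 = 20 — holds.
6) g + j = 3 + 2 = 5 — holds.
7) max(18, 2) = 18, not 17 — does not hold.
8) m = 29 lies in [25, 30] — holds.
9) n=9, j=2, g=3; 1 of them equals 9 — holds.

No — constraint 7 is not satisfied.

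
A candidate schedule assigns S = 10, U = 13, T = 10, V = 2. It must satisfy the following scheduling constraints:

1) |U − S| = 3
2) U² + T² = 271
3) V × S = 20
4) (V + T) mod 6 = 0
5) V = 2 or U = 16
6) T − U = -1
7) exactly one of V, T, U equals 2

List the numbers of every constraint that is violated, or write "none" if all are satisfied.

Constraints 2 and 6 do not hold.

1) |13 − 10| = 3  OK
2) U² + T² = 13² + 10² = 169 + 100 = 269, not 271  FAIL
3) V × S = 2 × 10 = 20  OK
4) V + T = 12; 12 mod 6 = 0  OK
5) V = 2 = 2 (first disjunct)  OK
6) T − U = 10 − 13 = -3, not -1  FAIL
7) V=2, T=10, U=13; 1 of them equals 2  OK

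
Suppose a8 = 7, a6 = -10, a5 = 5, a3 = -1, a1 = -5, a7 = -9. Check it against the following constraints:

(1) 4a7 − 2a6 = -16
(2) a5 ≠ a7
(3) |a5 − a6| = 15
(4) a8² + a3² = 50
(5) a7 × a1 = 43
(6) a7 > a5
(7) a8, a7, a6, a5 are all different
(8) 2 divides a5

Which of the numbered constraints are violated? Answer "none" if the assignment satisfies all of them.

No — constraints 5, 6, and 8 are not satisfied.

(1) 4a7 − 2a6 = 4(-9) − 2(-10) = -16  holds
(2) a5 = 5, a7 = -9; distinct  holds
(3) |5 − (-10)| = 15  holds
(4) a8² + a3² = 7² + (-1)² = 49 + 1 = 50  holds
(5) a7 × a1 = -9 × (-5) = 45, not 43  fails
(6) a7 = -9, a5 = 5; -9 ≤ 5 (want >)  fails
(7) values 7, -9, -10, 5 are pairwise distinct  holds
(8) 5 = 2×2 + 1, so 2 does not divide 5  fails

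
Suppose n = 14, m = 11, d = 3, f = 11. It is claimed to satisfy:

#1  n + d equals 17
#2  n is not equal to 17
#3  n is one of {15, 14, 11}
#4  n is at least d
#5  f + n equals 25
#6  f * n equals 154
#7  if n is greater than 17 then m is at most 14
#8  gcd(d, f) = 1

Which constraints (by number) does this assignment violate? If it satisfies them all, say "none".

#1 n + d = 14 + 3 = 17  holds
#2 n = 14, and 14 ≠ 17  holds
#3 n = 14 is in {15, 14, 11}  holds
#4 n = 14, d = 3; 14 ≥ 3  holds
#5 f + n = 11 + 14 = 25  holds
#6 f * n = 11 * 14 = 154  holds
#7 n = 14, not > 17; antecedent false, conditional vacuously true  holds
#8 gcd(3, 11) = 1  holds

None — every constraint holds.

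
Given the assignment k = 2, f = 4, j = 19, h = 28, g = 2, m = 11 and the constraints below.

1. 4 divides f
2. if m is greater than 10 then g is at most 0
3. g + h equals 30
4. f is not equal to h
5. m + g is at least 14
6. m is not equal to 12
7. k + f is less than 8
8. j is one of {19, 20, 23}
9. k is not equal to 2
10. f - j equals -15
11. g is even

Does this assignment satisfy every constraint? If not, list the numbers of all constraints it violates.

1. 4 / 4 = 1, so 4 divides 4 — holds.
2. m = 11 > 10, so we need g ≤ 0; but g = 2 > 0 — fails.
3. g + h = 2 + 28 = 30 — holds.
4. f = 4, h = 28; distinct — holds.
5. m + g = 11 + 2 = 13; 13 < 14, bound 14 not met — fails.
6. m = 11, and 11 ≠ 12 — holds.
7. k + f = 2 + 4 = 6; 6 < 8 — holds.
8. j = 19 is in {19, 20, 23} — holds.
9. k = 2, but 2 is required to differ — fails.
10. f - j = 4 - 19 = -15 — holds.
11. g = 2 is even — holds.

Constraints 2, 5, and 9 do not hold.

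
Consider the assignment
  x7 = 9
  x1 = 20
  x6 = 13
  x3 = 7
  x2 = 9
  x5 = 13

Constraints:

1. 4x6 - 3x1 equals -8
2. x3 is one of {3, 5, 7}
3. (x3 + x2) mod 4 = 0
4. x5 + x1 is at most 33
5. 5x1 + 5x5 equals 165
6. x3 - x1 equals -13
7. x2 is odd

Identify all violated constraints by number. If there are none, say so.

1. 4x6 - 3x1 = 4(13) - 3(20) = -8  holds
2. x3 = 7 is in {3, 5, 7}  holds
3. x3 + x2 = 16; 16 mod 4 = 0  holds
4. x5 + x1 = 13 + 20 = 33; 33 ≤ 33  holds
5. 5x1 + 5x5 = 5(20) + 5(13) = 165  holds
6. x3 - x1 = 7 - 20 = -13  holds
7. x2 = 9 is odd  holds

None — every constraint holds.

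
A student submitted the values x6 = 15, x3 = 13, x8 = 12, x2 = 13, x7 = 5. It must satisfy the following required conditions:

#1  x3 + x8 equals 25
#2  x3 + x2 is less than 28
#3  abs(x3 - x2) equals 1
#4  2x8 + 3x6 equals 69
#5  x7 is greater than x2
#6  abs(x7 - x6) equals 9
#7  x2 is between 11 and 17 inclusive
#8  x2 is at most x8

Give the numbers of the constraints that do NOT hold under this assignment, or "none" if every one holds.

#1 x3 + x8 = 13 + 12 = 25  yes
#2 x3 + x2 = 13 + 13 = 26; 26 < 28  yes
#3 abs(13 - 13) = 0, not 1  no
#4 2x8 + 3x6 = 2(12) + 3(15) = 69  yes
#5 x7 = 5, x2 = 13; 5 ≤ 13 (want >)  no
#6 abs(5 - 15) = 10, not 9  no
#7 x2 = 13 lies in [11, 17]  yes
#8 x2 = 13, x8 = 12; 13 > 12 (want ≤)  no

Constraints 3, 5, 6, and 8 are violated.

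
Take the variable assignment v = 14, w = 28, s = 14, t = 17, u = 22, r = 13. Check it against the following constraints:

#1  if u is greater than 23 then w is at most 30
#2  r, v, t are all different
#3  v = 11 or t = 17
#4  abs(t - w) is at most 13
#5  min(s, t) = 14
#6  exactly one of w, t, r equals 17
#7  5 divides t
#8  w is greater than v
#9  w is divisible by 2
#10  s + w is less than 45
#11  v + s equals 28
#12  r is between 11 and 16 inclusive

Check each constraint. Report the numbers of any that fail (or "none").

Violated: 7.

#1 u = 22, not > 23; antecedent false, conditional vacuously true  yes
#2 values 13, 14, 17 are pairwise distinct  yes
#3 v = 14 ≠ 11, but t = 17 = 17 (second disjunct)  yes
#4 abs(17 - 28) = 11; 11 ≤ 13  yes
#5 min(14, 17) = 14  yes
#6 w=28, t=17, r=13; 1 of them equals 17  yes
#7 17 = 5*3 + 2, so 5 does not divide 17  no
#8 w = 28, v = 14; 28 > 14  yes
#9 28 / 2 = 14, so 2 divides 28  yes
#10 s + w = 14 + 28 = 42; 42 < 45  yes
#11 v + s = 14 + 14 = 28  yes
#12 r = 13 lies in [11, 16]  yes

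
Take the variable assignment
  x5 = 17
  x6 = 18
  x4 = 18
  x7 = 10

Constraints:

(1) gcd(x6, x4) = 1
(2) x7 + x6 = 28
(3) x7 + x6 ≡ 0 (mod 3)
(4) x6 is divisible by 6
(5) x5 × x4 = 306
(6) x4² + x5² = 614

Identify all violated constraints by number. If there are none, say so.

Violated: 1, 3, and 6.

(1) gcd(18, 18) = 18, not 1 — fails.
(2) x7 + x6 = 10 + 18 = 28 — holds.
(3) x7 + x6 = 28; 28 mod 3 = 1, not 0 — fails.
(4) 18 / 6 = 3, so 6 divides 18 — holds.
(5) x5 × x4 = 17 × 18 = 306 — holds.
(6) x4² + x5² = 18² + 17² = 324 + 289 = 613, not 614 — fails.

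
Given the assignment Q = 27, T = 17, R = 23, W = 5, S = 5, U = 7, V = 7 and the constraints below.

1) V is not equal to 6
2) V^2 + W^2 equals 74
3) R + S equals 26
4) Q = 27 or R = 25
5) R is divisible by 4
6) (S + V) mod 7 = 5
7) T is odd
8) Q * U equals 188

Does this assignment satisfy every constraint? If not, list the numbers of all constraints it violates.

Constraints 3, 5, 8 are violated.

1) V = 7, and 7 ≠ 6  yes
2) V^2 + W^2 = 7^2 + 5^2 = 49 + 25 = 74  yes
3) R + S = 23 + 5 = 28, not 26  no
4) Q = 27 = 27 (first disjunct)  yes
5) 23 = 4*5 + 3, so 4 does not divide 23  no
6) S + V = 12; 12 mod 7 = 5  yes
7) T = 17 is odd  yes
8) Q * U = 27 * 7 = 189, not 188  no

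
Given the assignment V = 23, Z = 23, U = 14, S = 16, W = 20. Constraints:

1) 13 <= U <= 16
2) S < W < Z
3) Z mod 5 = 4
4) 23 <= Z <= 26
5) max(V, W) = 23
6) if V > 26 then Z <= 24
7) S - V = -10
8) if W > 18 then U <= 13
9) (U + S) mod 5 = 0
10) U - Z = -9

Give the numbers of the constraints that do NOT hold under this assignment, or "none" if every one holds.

1) U = 14 lies in [13, 16] — OK.
2) values 16 < 20 < 23 — OK.
3) 23 mod 5 = 3, not 4 — violated.
4) Z = 23 lies in [23, 26] — OK.
5) max(23, 20) = 23 — OK.
6) V = 23, not > 26; antecedent false, conditional vacuously true — OK.
7) S - V = 16 - 23 = -7, not -10 — violated.
8) W = 20 > 18, so we need U ≤ 13; but U = 14 > 13 — violated.
9) U + S = 30; 30 mod 5 = 0 — OK.
10) U - Z = 14 - 23 = -9 — OK.

No — constraints 3, 7, and 8 are not satisfied.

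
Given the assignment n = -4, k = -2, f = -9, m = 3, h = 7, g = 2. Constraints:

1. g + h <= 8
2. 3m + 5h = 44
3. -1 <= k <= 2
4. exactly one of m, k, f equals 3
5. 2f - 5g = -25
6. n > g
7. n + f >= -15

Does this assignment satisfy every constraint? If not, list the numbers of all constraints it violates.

The assignment fails constraints 1, 3, 5, 6.

1. g + h = 2 + 7 = 9; 9 > 8, bound 8 not met — violated.
2. 3m + 5h = 3(3) + 5(7) = 44 — OK.
3. k = -2 is outside [-1, 2] — violated.
4. m=3, k=-2, f=-9; 1 of them equals 3 — OK.
5. 2f - 5g = 2(-9) - 5(2) = -28, not -25 — violated.
6. n = -4, g = 2; -4 ≤ 2 (want >) — violated.
7. n + f = -4 + (-9) = -13; -13 ≥ -15 — OK.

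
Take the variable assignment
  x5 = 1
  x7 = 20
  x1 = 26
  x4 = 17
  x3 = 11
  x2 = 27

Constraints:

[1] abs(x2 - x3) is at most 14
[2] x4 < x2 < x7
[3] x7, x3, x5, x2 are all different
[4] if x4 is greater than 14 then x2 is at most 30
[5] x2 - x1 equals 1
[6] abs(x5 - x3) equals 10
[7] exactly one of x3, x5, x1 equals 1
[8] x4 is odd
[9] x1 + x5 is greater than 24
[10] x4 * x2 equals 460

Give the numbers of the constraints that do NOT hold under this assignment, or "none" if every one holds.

[1] abs(27 - 11) = 16; 16 > 14, exceeds bound 14 — does not hold.
[2] values 17, 27, 20; x2 = 27 is not < x7 = 20 — does not hold.
[3] values 20, 11, 1, 27 are pairwise distinct — holds.
[4] x4 = 17 > 14, so we need x2 ≤ 30; x2 = 27 ≤ 30 — holds.
[5] x2 - x1 = 27 - 26 = 1 — holds.
[6] abs(1 - 11) = 10 — holds.
[7] x3=11, x5=1, x1=26; 1 of them equals 1 — holds.
[8] x4 = 17 is odd — holds.
[9] x1 + x5 = 26 + 1 = 27; 27 > 24 — holds.
[10] x4 * x2 = 17 * 27 = 459, not 460 — does not hold.

Constraints 1, 2, 10 are violated.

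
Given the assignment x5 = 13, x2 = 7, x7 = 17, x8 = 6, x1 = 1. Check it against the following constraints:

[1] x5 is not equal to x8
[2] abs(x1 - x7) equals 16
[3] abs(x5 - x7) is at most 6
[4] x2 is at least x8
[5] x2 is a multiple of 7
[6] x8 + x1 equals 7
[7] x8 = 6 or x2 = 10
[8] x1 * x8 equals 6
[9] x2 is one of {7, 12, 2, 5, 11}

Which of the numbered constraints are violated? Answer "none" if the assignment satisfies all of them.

Yes — all constraints hold.

[1] x5 = 13, x8 = 6; distinct — OK.
[2] abs(1 - 17) = 16 — OK.
[3] abs(13 - 17) = 4; 4 ≤ 6 — OK.
[4] x2 = 7, x8 = 6; 7 ≥ 6 — OK.
[5] 7 / 7 = 1, so 7 divides 7 — OK.
[6] x8 + x1 = 6 + 1 = 7 — OK.
[7] x8 = 6 = 6 (first disjunct) — OK.
[8] x1 * x8 = 1 * 6 = 6 — OK.
[9] x2 = 7 is in {7, 12, 2, 5, 11} — OK.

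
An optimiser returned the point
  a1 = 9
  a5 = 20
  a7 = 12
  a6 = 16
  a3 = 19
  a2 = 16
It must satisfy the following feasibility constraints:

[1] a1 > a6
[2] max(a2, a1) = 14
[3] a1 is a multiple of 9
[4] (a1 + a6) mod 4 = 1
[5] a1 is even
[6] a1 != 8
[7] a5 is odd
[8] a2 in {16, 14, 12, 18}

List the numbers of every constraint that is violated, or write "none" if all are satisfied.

[1] a1 = 9, a6 = 16; 9 ≤ 16 (want >) — does not hold.
[2] max(16, 9) = 16, not 14 — does not hold.
[3] 9 / 9 = 1, so 9 divides 9 — holds.
[4] a1 + a6 = 25; 25 mod 4 = 1 — holds.
[5] a1 = 9 is odd — does not hold.
[6] a1 = 9, and 9 ≠ 8 — holds.
[7] a5 = 20 is even — does not hold.
[8] a2 = 16 is in {16, 14, 12, 18} — holds.

Constraints 1, 2, 5, 7 do not hold.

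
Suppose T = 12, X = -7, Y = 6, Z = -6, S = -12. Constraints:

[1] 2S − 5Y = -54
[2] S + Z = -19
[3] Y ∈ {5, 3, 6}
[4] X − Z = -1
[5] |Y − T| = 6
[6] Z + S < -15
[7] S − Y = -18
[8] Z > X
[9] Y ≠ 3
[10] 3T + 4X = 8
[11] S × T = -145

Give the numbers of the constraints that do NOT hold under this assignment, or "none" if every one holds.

Violated: 2, 11.

[1] 2S − 5Y = 2(-12) − 5(6) = -54  ✔
[2] S + Z = -12 + (-6) = -18, not -19  ✘
[3] Y = 6 is in {5, 3, 6}  ✔
[4] X − Z = -7 − (-6) = -1  ✔
[5] |6 − 12| = 6  ✔
[6] Z + S = -6 + (-12) = -18; -18 < -15  ✔
[7] S − Y = -12 − 6 = -18  ✔
[8] Z = -6, X = -7; -6 > -7  ✔
[9] Y = 6, and 6 ≠ 3  ✔
[10] 3T + 4X = 3(12) + 4(-7) = 8  ✔
[11] S × T = -12 × 12 = -144, not -145  ✘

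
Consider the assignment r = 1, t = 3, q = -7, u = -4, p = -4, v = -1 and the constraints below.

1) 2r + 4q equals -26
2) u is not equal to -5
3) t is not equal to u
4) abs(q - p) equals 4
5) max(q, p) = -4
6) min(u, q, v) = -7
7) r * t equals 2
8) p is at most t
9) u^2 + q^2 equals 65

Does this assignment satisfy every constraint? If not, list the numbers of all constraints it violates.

No — constraints 4 and 7 are not satisfied.

1) 2r + 4q = 2(1) + 4(-7) = -26 — holds.
2) u = -4, and -4 ≠ -5 — holds.
3) t = 3, u = -4; distinct — holds.
4) abs(-7 - (-4)) = 3, not 4 — fails.
5) max(-7, -4) = -4 — holds.
6) min(-4, -7, -1) = -7 — holds.
7) r * t = 1 * 3 = 3, not 2 — fails.
8) p = -4, t = 3; -4 ≤ 3 — holds.
9) u^2 + q^2 = (-4)^2 + (-7)^2 = 16 + 49 = 65 — holds.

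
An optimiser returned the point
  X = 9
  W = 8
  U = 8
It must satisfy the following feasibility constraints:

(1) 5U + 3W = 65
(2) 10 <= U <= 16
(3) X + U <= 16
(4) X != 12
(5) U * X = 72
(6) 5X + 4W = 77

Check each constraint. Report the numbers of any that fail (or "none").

(1) 5U + 3W = 5(8) + 3(8) = 64, not 65  fails
(2) U = 8 is outside [10, 16]  fails
(3) X + U = 9 + 8 = 17; 17 > 16, bound 16 not met  fails
(4) X = 9, and 9 ≠ 12  holds
(5) U * X = 8 * 9 = 72  holds
(6) 5X + 4W = 5(9) + 4(8) = 77  holds

Constraints 1, 2, 3 are violated.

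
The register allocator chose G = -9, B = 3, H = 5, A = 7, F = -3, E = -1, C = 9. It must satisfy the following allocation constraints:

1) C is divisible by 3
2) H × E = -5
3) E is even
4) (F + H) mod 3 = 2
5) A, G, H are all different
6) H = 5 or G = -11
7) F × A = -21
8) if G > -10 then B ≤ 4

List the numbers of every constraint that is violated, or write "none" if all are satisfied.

Constraint 3 is violated.

1) 9 / 3 = 3, so 3 divides 9 — holds.
2) H × E = 5 × (-1) = -5 — holds.
3) E = -1 is odd — fails.
4) F + H = 2; 2 mod 3 = 2 — holds.
5) values 7, -9, 5 are pairwise distinct — holds.
6) H = 5 = 5 (first disjunct) — holds.
7) F × A = -3 × 7 = -21 — holds.
8) G = -9 > -10, so we need B ≤ 4; B = 3 ≤ 4 — holds.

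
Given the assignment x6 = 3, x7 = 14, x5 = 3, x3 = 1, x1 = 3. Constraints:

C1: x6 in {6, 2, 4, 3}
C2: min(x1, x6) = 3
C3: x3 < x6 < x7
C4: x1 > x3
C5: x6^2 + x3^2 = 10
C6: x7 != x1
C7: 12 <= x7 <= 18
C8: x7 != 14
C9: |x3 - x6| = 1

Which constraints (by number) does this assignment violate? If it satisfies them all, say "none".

The assignment fails constraints 8 and 9.

C1: x6 = 3 is in {6, 2, 4, 3} — satisfied.
C2: min(3, 3) = 3 — satisfied.
C3: values 1 < 3 < 14 — satisfied.
C4: x1 = 3, x3 = 1; 3 > 1 — satisfied.
C5: x6^2 + x3^2 = 3^2 + 1^2 = 9 + 1 = 10 — satisfied.
C6: x7 = 14, x1 = 3; distinct — satisfied.
C7: x7 = 14 lies in [12, 18] — satisfied.
C8: x7 = 14, but 14 is required to differ — violated.
C9: |1 - 3| = 2, not 1 — violated.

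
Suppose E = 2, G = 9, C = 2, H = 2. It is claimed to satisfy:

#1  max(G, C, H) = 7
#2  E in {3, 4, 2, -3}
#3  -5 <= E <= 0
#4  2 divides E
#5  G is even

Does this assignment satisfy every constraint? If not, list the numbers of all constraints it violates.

Constraints 1, 3, and 5 are violated.

#1 max(9, 2, 2) = 9, not 7  false
#2 E = 2 is in {3, 4, 2, -3}  true
#3 E = 2 is outside [-5, 0]  false
#4 2 / 2 = 1, so 2 divides 2  true
#5 G = 9 is odd  false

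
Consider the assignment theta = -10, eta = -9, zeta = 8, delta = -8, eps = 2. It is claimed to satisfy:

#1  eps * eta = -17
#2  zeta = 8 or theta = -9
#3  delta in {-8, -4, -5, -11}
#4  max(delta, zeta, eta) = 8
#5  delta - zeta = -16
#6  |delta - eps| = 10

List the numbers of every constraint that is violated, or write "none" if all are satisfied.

Violated: 1.

#1 eps * eta = 2 * (-9) = -18, not -17 — violated.
#2 zeta = 8 = 8 (first disjunct) — OK.
#3 delta = -8 is in {-8, -4, -5, -11} — OK.
#4 max(-8, 8, -9) = 8 — OK.
#5 delta - zeta = -8 - 8 = -16 — OK.
#6 |-8 - 2| = 10 — OK.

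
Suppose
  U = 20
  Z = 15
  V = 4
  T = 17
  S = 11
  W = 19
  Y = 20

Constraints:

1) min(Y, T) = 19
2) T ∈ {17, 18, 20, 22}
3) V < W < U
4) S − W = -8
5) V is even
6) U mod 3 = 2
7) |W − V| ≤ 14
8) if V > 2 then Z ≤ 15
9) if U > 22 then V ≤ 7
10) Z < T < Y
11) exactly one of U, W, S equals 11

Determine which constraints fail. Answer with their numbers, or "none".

Constraints 1, 7 do not hold.

1) min(20, 17) = 17, not 19  ✗
2) T = 17 is in {17, 18, 20, 22}  ✓
3) values 4 < 19 < 20  ✓
4) S − W = 11 − 19 = -8  ✓
5) V = 4 is even  ✓
6) 20 mod 3 = 2  ✓
7) |19 − 4| = 15; 15 > 14, exceeds bound 14  ✗
8) V = 4 > 2, so we need Z ≤ 15; Z = 15 ≤ 15  ✓
9) U = 20, not > 22; antecedent false, conditional vacuously true  ✓
10) values 15 < 17 < 20  ✓
11) U=20, W=19, S=11; 1 of them equals 11  ✓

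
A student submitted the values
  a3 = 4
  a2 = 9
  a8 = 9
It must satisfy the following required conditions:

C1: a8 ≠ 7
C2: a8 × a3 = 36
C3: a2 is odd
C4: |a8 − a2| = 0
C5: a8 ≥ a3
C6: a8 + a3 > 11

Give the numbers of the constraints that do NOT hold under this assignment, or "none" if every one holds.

All constraints are satisfied.

C1: a8 = 9, and 9 ≠ 7  OK
C2: a8 × a3 = 9 × 4 = 36  OK
C3: a2 = 9 is odd  OK
C4: |9 − 9| = 0  OK
C5: a8 = 9, a3 = 4; 9 ≥ 4  OK
C6: a8 + a3 = 9 + 4 = 13; 13 > 11  OK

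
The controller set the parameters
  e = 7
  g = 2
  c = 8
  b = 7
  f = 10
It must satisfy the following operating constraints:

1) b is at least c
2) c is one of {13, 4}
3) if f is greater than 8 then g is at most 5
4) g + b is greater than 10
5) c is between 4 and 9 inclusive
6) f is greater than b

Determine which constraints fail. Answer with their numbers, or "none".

1) b = 7, c = 8; 7 < 8 (want ≥)  ✗
2) c = 8 is not in {13, 4}  ✗
3) f = 10 > 8, so we need g ≤ 5; g = 2 ≤ 5  ✓
4) g + b = 2 + 7 = 9; 9 ≤ 10, bound 10 not met  ✗
5) c = 8 lies in [4, 9]  ✓
6) f = 10, b = 7; 10 > 7  ✓

Constraints 1, 2, 4 do not hold.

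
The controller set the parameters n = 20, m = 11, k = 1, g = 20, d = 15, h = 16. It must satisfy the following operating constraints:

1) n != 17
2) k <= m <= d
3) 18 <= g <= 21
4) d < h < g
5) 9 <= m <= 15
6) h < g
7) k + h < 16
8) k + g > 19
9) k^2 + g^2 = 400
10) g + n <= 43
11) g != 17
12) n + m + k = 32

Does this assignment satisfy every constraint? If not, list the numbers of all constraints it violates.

1) n = 20, and 20 ≠ 17 — OK.
2) values 1 <= 11 <= 15 — OK.
3) g = 20 lies in [18, 21] — OK.
4) values 15 < 16 < 20 — OK.
5) m = 11 lies in [9, 15] — OK.
6) h = 16, g = 20; 16 < 20 — OK.
7) k + h = 1 + 16 = 17; 17 ≥ 16, bound 16 not met — violated.
8) k + g = 1 + 20 = 21; 21 > 19 — OK.
9) k^2 + g^2 = 1^2 + 20^2 = 1 + 400 = 401, not 400 — violated.
10) g + n = 20 + 20 = 40; 40 ≤ 43 — OK.
11) g = 20, and 20 ≠ 17 — OK.
12) n + m + k = 20 + 11 + 1 = 32 — OK.

Violated: 7, 9.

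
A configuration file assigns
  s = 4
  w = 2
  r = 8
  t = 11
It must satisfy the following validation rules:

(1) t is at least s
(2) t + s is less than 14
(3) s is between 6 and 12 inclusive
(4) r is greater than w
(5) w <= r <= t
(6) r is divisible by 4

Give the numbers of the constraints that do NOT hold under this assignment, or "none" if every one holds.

(1) t = 11, s = 4; 11 ≥ 4  yes
(2) t + s = 11 + 4 = 15; 15 ≥ 14, bound 14 not met  no
(3) s = 4 is outside [6, 12]  no
(4) r = 8, w = 2; 8 > 2  yes
(5) values 2 <= 8 <= 11  yes
(6) 8 / 4 = 2, so 4 divides 8  yes

Constraints 2, 3 are violated.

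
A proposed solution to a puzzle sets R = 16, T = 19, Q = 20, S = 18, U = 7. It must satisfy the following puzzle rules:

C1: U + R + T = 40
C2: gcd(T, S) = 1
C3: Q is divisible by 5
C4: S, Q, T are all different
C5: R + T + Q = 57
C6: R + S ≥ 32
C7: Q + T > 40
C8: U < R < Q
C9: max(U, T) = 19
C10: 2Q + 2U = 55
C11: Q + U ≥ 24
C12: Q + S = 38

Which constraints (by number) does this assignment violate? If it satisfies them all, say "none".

The assignment fails constraints 1, 5, 7, and 10.

C1: U + R + T = 7 + 16 + 19 = 42, not 40 — violated.
C2: gcd(19, 18) = 1 — OK.
C3: 20 / 5 = 4, so 5 divides 20 — OK.
C4: values 18, 20, 19 are pairwise distinct — OK.
C5: R + T + Q = 16 + 19 + 20 = 55, not 57 — violated.
C6: R + S = 16 + 18 = 34; 34 ≥ 32 — OK.
C7: Q + T = 20 + 19 = 39; 39 ≤ 40, bound 40 not met — violated.
C8: values 7 < 16 < 20 — OK.
C9: max(7, 19) = 19 — OK.
C10: 2Q + 2U = 2(20) + 2(7) = 54, not 55 — violated.
C11: Q + U = 20 + 7 = 27; 27 ≥ 24 — OK.
C12: Q + S = 20 + 18 = 38 — OK.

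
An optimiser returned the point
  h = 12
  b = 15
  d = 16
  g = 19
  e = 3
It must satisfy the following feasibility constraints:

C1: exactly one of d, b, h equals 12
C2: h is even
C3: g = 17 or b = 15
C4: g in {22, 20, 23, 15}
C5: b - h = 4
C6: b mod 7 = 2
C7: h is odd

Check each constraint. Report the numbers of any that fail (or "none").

Constraints 4, 5, 6, 7 are violated.

C1: d=16, b=15, h=12; 1 of them equals 12 — OK.
C2: h = 12 is even — OK.
C3: g = 19 ≠ 17, but b = 15 = 15 (second disjunct) — OK.
C4: g = 19 is not in {22, 20, 23, 15} — violated.
C5: b - h = 15 - 12 = 3, not 4 — violated.
C6: 15 mod 7 = 1, not 2 — violated.
C7: h = 12 is even — violated.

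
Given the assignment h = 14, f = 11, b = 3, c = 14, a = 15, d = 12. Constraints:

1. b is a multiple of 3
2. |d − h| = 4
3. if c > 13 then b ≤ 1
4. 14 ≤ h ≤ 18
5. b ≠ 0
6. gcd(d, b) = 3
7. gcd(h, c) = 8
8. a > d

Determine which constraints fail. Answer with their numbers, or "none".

1. 3 / 3 = 1, so 3 divides 3 — holds.
2. |12 − 14| = 2, not 4 — does not hold.
3. c = 14 > 13, so we need b ≤ 1; but b = 3 > 1 — does not hold.
4. h = 14 lies in [14, 18] — holds.
5. b = 3, and 3 ≠ 0 — holds.
6. gcd(12, 3) = 3 — holds.
7. gcd(14, 14) = 14, not 8 — does not hold.
8. a = 15, d = 12; 15 > 12 — holds.

Constraints 2, 3, and 7 are violated.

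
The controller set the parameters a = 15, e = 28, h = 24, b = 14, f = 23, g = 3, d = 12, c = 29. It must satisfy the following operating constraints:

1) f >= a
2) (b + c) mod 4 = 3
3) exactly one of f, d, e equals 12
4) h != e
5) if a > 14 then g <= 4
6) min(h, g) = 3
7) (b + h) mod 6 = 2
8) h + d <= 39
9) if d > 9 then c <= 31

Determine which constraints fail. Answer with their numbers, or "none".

No violations.

1) f = 23, a = 15; 23 ≥ 15 — holds.
2) b + c = 43; 43 mod 4 = 3 — holds.
3) f=23, d=12, e=28; 1 of them equals 12 — holds.
4) h = 24, e = 28; distinct — holds.
5) a = 15 > 14, so we need g ≤ 4; g = 3 ≤ 4 — holds.
6) min(24, 3) = 3 — holds.
7) b + h = 38; 38 mod 6 = 2 — holds.
8) h + d = 24 + 12 = 36; 36 ≤ 39 — holds.
9) d = 12 > 9, so we need c ≤ 31; c = 29 ≤ 31 — holds.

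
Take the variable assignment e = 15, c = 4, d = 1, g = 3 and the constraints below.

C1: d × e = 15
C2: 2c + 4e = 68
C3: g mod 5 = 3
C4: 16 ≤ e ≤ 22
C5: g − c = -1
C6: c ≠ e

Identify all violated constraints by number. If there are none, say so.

C1: d × e = 1 × 15 = 15  holds
C2: 2c + 4e = 2(4) + 4(15) = 68  holds
C3: 3 mod 5 = 3  holds
C4: e = 15 is outside [16, 22]  fails
C5: g − c = 3 − 4 = -1  holds
C6: c = 4, e = 15; distinct  holds

No — constraint 4 is not satisfied.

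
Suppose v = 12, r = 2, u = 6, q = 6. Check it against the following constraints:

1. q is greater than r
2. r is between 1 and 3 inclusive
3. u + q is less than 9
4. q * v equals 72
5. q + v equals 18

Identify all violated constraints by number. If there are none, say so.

1. q = 6, r = 2; 6 > 2  true
2. r = 2 lies in [1, 3]  true
3. u + q = 6 + 6 = 12; 12 ≥ 9, bound 9 not met  false
4. q * v = 6 * 12 = 72  true
5. q + v = 6 + 12 = 18  true

The assignment fails constraint 3.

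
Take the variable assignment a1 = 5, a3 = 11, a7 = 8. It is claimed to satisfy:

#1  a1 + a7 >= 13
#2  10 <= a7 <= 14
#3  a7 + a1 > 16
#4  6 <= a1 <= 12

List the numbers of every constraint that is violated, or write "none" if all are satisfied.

#1 a1 + a7 = 5 + 8 = 13; 13 ≥ 13 — satisfied.
#2 a7 = 8 is outside [10, 14] — violated.
#3 a7 + a1 = 8 + 5 = 13; 13 ≤ 16, bound 16 not met — violated.
#4 a1 = 5 is outside [6, 12] — violated.

Violated: 2, 3, 4.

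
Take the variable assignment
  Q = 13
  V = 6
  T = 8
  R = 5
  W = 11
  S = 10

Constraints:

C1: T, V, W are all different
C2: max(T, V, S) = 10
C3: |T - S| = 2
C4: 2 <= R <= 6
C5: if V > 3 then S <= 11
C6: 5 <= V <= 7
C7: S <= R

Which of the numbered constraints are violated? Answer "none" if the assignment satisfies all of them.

C1: values 8, 6, 11 are pairwise distinct  ✓
C2: max(8, 6, 10) = 10  ✓
C3: |8 - 10| = 2  ✓
C4: R = 5 lies in [2, 6]  ✓
C5: V = 6 > 3, so we need S ≤ 11; S = 10 ≤ 11  ✓
C6: V = 6 lies in [5, 7]  ✓
C7: S = 10, R = 5; 10 > 5 (want ≤)  ✗

No — constraint 7 is not satisfied.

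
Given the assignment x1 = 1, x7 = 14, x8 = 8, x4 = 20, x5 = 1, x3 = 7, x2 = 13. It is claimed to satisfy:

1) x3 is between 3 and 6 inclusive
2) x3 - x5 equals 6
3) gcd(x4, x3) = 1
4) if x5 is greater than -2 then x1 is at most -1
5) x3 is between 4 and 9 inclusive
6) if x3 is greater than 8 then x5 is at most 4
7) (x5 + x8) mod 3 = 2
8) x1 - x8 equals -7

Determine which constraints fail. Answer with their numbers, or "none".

The assignment fails constraints 1, 4, and 7.

1) x3 = 7 is outside [3, 6] — does not hold.
2) x3 - x5 = 7 - 1 = 6 — holds.
3) gcd(20, 7) = 1 — holds.
4) x5 = 1 > -2, so we need x1 ≤ -1; but x1 = 1 > -1 — does not hold.
5) x3 = 7 lies in [4, 9] — holds.
6) x3 = 7, not > 8; antecedent false, conditional vacuously true — holds.
7) x5 + x8 = 9; 9 mod 3 = 0, not 2 — does not hold.
8) x1 - x8 = 1 - 8 = -7 — holds.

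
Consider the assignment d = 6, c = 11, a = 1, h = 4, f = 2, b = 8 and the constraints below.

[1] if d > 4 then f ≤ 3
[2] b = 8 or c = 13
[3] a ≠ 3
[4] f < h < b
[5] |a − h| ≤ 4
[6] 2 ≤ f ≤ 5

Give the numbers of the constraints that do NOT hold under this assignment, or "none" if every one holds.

[1] d = 6 > 4, so we need f ≤ 3; f = 2 ≤ 3  yes
[2] b = 8 = 8 (first disjunct)  yes
[3] a = 1, and 1 ≠ 3  yes
[4] values 2 < 4 < 8  yes
[5] |1 − 4| = 3; 3 ≤ 4  yes
[6] f = 2 lies in [2, 5]  yes

No violations.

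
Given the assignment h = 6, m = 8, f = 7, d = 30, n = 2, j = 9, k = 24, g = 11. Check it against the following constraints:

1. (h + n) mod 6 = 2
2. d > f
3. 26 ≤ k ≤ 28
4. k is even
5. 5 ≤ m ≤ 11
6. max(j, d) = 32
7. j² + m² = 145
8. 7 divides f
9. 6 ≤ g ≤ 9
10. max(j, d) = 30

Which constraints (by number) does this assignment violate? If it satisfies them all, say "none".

1. h + n = 8; 8 mod 6 = 2  holds
2. d = 30, f = 7; 30 > 7  holds
3. k = 24 is outside [26, 28]  fails
4. k = 24 is even  holds
5. m = 8 lies in [5, 11]  holds
6. max(9, 30) = 30, not 32  fails
7. j² + m² = 9² + 8² = 81 + 64 = 145  holds
8. 7 / 7 = 1, so 7 divides 7  holds
9. g = 11 is outside [6, 9]  fails
10. max(9, 30) = 30  holds

Constraints 3, 6, and 9 are violated.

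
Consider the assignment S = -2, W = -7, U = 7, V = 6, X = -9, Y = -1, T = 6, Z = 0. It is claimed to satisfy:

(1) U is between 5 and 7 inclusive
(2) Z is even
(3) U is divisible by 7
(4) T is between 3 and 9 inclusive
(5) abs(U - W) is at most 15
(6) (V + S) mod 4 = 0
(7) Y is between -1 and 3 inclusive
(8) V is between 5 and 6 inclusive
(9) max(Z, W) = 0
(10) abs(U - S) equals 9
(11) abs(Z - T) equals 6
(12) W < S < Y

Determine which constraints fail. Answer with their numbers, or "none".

Yes — all constraints hold.

(1) U = 7 lies in [5, 7]  OK
(2) Z = 0 is even  OK
(3) 7 / 7 = 1, so 7 divides 7  OK
(4) T = 6 lies in [3, 9]  OK
(5) abs(7 - (-7)) = 14; 14 ≤ 15  OK
(6) V + S = 4; 4 mod 4 = 0  OK
(7) Y = -1 lies in [-1, 3]  OK
(8) V = 6 lies in [5, 6]  OK
(9) max(0, -7) = 0  OK
(10) abs(7 - (-2)) = 9  OK
(11) abs(0 - 6) = 6  OK
(12) values -7 < -2 < -1  OK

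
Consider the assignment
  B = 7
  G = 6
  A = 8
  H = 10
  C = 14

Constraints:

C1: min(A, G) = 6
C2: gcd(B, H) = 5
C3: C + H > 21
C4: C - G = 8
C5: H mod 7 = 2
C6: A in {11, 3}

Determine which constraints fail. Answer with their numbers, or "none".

The assignment fails constraints 2, 5, and 6.

C1: min(8, 6) = 6 — holds.
C2: gcd(7, 10) = 1, not 5 — fails.
C3: C + H = 14 + 10 = 24; 24 > 21 — holds.
C4: C - G = 14 - 6 = 8 — holds.
C5: 10 mod 7 = 3, not 2 — fails.
C6: A = 8 is not in {11, 3} — fails.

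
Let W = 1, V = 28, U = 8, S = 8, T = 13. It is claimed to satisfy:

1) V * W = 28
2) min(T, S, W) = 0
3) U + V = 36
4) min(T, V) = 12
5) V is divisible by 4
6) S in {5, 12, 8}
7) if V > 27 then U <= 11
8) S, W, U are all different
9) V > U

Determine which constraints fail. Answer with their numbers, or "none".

Constraints 2, 4, and 8 do not hold.

1) V * W = 28 * 1 = 28 — satisfied.
2) min(13, 8, 1) = 1, not 0 — violated.
3) U + V = 8 + 28 = 36 — satisfied.
4) min(13, 28) = 13, not 12 — violated.
5) 28 / 4 = 7, so 4 divides 28 — satisfied.
6) S = 8 is in {5, 12, 8} — satisfied.
7) V = 28 > 27, so we need U ≤ 11; U = 8 ≤ 11 — satisfied.
8) S = U = 8, not all different — violated.
9) V = 28, U = 8; 28 > 8 — satisfied.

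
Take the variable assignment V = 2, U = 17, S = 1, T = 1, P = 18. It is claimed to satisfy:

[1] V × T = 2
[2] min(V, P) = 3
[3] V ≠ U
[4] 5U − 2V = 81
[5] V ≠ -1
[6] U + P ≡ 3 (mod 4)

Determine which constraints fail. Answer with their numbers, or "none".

The assignment fails constraint 2.

[1] V × T = 2 × 1 = 2  ✔
[2] min(2, 18) = 2, not 3  ✘
[3] V = 2, U = 17; distinct  ✔
[4] 5U − 2V = 5(17) − 2(2) = 81  ✔
[5] V = 2, and 2 ≠ -1  ✔
[6] U + P = 35; 35 mod 4 = 3  ✔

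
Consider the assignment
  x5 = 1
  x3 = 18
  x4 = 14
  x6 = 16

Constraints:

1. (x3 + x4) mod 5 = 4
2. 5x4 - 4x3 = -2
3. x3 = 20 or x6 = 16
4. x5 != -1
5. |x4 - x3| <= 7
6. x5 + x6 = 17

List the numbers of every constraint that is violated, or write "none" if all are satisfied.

1. x3 + x4 = 32; 32 mod 5 = 2, not 4 — does not hold.
2. 5x4 - 4x3 = 5(14) - 4(18) = -2 — holds.
3. x3 = 18 ≠ 20, but x6 = 16 = 16 (second disjunct) — holds.
4. x5 = 1, and 1 ≠ -1 — holds.
5. |14 - 18| = 4; 4 ≤ 7 — holds.
6. x5 + x6 = 1 + 16 = 17 — holds.

The assignment fails constraint 1.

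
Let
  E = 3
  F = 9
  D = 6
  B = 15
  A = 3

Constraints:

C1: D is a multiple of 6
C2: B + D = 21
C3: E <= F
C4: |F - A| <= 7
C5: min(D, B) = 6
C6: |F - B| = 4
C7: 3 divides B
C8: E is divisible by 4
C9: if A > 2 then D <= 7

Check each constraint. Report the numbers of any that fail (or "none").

Constraints 6, 8 do not hold.

C1: 6 / 6 = 1, so 6 divides 6  ✓
C2: B + D = 15 + 6 = 21  ✓
C3: E = 3, F = 9; 3 ≤ 9  ✓
C4: |9 - 3| = 6; 6 ≤ 7  ✓
C5: min(6, 15) = 6  ✓
C6: |9 - 15| = 6, not 4  ✗
C7: 15 / 3 = 5, so 3 divides 15  ✓
C8: 3 = 4*0 + 3, so 4 does not divide 3  ✗
C9: A = 3 > 2, so we need D ≤ 7; D = 6 ≤ 7  ✓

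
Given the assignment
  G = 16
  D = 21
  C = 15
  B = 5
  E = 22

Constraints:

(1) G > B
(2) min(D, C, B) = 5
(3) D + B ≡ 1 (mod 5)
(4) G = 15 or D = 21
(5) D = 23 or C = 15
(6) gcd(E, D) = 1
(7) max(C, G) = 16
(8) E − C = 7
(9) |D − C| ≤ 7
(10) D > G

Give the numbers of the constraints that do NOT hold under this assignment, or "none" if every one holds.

All constraints are satisfied.

(1) G = 16, B = 5; 16 > 5 — holds.
(2) min(21, 15, 5) = 5 — holds.
(3) D + B = 26; 26 mod 5 = 1 — holds.
(4) G = 16 ≠ 15, but D = 21 = 21 (second disjunct) — holds.
(5) D = 21 ≠ 23, but C = 15 = 15 (second disjunct) — holds.
(6) gcd(22, 21) = 1 — holds.
(7) max(15, 16) = 16 — holds.
(8) E − C = 22 − 15 = 7 — holds.
(9) |21 − 15| = 6; 6 ≤ 7 — holds.
(10) D = 21, G = 16; 21 > 16 — holds.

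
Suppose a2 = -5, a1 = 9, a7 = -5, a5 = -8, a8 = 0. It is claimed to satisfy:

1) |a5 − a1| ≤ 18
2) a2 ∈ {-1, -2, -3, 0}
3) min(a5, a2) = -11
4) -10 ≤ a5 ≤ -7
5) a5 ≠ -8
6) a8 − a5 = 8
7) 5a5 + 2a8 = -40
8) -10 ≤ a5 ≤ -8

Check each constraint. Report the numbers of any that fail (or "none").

1) |-8 − 9| = 17; 17 ≤ 18 — satisfied.
2) a2 = -5 is not in {-1, -2, -3, 0} — violated.
3) min(-8, -5) = -8, not -11 — violated.
4) a5 = -8 lies in [-10, -7] — satisfied.
5) a5 = -8, but -8 is required to differ — violated.
6) a8 − a5 = 0 − (-8) = 8 — satisfied.
7) 5a5 + 2a8 = 5(-8) + 2(0) = -40 — satisfied.
8) a5 = -8 lies in [-10, -8] — satisfied.

No — constraints 2, 3, 5 are not satisfied.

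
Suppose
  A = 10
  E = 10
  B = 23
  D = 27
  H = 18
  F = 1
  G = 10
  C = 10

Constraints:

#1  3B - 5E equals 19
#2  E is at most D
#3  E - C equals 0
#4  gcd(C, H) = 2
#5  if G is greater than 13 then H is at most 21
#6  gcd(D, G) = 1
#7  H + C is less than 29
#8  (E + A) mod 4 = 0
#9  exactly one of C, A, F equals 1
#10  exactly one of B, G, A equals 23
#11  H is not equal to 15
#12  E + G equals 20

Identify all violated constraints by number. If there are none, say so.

None — every constraint holds.

#1 3B - 5E = 3(23) - 5(10) = 19  ✓
#2 E = 10, D = 27; 10 ≤ 27  ✓
#3 E - C = 10 - 10 = 0  ✓
#4 gcd(10, 18) = 2  ✓
#5 G = 10, not > 13; antecedent false, conditional vacuously true  ✓
#6 gcd(27, 10) = 1  ✓
#7 H + C = 18 + 10 = 28; 28 < 29  ✓
#8 E + A = 20; 20 mod 4 = 0  ✓
#9 C=10, A=10, F=1; 1 of them equals 1  ✓
#10 B=23, G=10, A=10; 1 of them equals 23  ✓
#11 H = 18, and 18 ≠ 15  ✓
#12 E + G = 10 + 10 = 20  ✓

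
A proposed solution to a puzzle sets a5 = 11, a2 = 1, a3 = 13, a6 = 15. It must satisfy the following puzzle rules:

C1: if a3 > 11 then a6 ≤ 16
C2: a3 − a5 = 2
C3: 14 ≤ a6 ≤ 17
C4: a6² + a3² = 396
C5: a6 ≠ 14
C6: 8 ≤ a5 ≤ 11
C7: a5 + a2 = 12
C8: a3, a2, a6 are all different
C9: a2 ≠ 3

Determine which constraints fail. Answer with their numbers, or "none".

C1: a3 = 13 > 11, so we need a6 ≤ 16; a6 = 15 ≤ 16  ✓
C2: a3 − a5 = 13 − 11 = 2  ✓
C3: a6 = 15 lies in [14, 17]  ✓
C4: a6² + a3² = 15² + 13² = 225 + 169 = 394, not 396  ✗
C5: a6 = 15, and 15 ≠ 14  ✓
C6: a5 = 11 lies in [8, 11]  ✓
C7: a5 + a2 = 11 + 1 = 12  ✓
C8: values 13, 1, 15 are pairwise distinct  ✓
C9: a2 = 1, and 1 ≠ 3  ✓

Constraint 4 is violated.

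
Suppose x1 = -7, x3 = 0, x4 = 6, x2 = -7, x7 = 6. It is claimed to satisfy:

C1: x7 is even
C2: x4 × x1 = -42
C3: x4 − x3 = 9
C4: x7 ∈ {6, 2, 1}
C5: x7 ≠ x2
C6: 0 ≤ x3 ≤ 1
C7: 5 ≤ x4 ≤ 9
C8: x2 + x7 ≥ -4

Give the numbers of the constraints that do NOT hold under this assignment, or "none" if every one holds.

Constraint 3 does not hold.

C1: x7 = 6 is even — holds.
C2: x4 × x1 = 6 × (-7) = -42 — holds.
C3: x4 − x3 = 6 − 0 = 6, not 9 — does not hold.
C4: x7 = 6 is in {6, 2, 1} — holds.
C5: x7 = 6, x2 = -7; distinct — holds.
C6: x3 = 0 lies in [0, 1] — holds.
C7: x4 = 6 lies in [5, 9] — holds.
C8: x2 + x7 = -7 + 6 = -1; -1 ≥ -4 — holds.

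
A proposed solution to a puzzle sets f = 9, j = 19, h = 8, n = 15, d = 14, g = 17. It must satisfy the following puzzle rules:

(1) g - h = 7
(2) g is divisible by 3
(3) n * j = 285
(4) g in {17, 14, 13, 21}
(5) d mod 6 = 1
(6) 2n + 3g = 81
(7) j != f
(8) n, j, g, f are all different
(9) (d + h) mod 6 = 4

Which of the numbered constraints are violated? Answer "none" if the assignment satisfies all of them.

The assignment fails constraints 1, 2, 5.

(1) g - h = 17 - 8 = 9, not 7  ✘
(2) 17 = 3*5 + 2, so 3 does not divide 17  ✘
(3) n * j = 15 * 19 = 285  ✔
(4) g = 17 is in {17, 14, 13, 21}  ✔
(5) 14 mod 6 = 2, not 1  ✘
(6) 2n + 3g = 2(15) + 3(17) = 81  ✔
(7) j = 19, f = 9; distinct  ✔
(8) values 15, 19, 17, 9 are pairwise distinct  ✔
(9) d + h = 22; 22 mod 6 = 4  ✔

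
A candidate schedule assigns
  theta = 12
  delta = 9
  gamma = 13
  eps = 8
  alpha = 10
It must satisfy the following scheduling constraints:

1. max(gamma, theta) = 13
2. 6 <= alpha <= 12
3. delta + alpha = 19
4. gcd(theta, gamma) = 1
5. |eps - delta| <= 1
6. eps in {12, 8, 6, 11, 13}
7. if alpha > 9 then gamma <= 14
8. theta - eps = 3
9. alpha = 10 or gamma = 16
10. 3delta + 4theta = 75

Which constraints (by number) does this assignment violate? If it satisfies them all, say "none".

1. max(13, 12) = 13  true
2. alpha = 10 lies in [6, 12]  true
3. delta + alpha = 9 + 10 = 19  true
4. gcd(12, 13) = 1  true
5. |8 - 9| = 1; 1 ≤ 1  true
6. eps = 8 is in {12, 8, 6, 11, 13}  true
7. alpha = 10 > 9, so we need gamma ≤ 14; gamma = 13 ≤ 14  true
8. theta - eps = 12 - 8 = 4, not 3  false
9. alpha = 10 = 10 (first disjunct)  true
10. 3delta + 4theta = 3(9) + 4(12) = 75  true

Constraint 8 does not hold.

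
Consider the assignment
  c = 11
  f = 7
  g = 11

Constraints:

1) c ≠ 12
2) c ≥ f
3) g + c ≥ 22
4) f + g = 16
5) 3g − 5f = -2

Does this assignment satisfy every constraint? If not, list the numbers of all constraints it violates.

1) c = 11, and 11 ≠ 12 — satisfied.
2) c = 11, f = 7; 11 ≥ 7 — satisfied.
3) g + c = 11 + 11 = 22; 22 ≥ 22 — satisfied.
4) f + g = 7 + 11 = 18, not 16 — violated.
5) 3g − 5f = 3(11) − 5(7) = -2 — satisfied.

Constraint 4 is violated.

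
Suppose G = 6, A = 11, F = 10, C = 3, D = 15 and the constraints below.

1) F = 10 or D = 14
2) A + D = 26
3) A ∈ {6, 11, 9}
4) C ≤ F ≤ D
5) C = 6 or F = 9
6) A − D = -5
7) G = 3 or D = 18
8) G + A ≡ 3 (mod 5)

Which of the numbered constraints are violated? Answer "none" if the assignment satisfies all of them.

1) F = 10 = 10 (first disjunct)  yes
2) A + D = 11 + 15 = 26  yes
3) A = 11 is in {6, 11, 9}  yes
4) values 3 ≤ 10 ≤ 15  yes
5) C = 3 ≠ 6 and F = 10 ≠ 9; both disjuncts false  no
6) A − D = 11 − 15 = -4, not -5  no
7) G = 6 ≠ 3 and D = 15 ≠ 18; both disjuncts false  no
8) G + A = 17; 17 mod 5 = 2, not 3  no

No — constraints 5, 6, 7, 8 are not satisfied.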